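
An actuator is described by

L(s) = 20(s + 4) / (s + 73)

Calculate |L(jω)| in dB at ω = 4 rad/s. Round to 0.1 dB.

At s = jω = j4:
zero (s+4): 4 + j4 → |·| = √(4²+4²) = √32 ≈ 5.6569, ∠ = arctan(4/4) ≈ 45.00°
pole (s+73): 73 + j4 → |·| = √(73²+4²) = √5345 ≈ 73.11, ∠ = arctan(4/73) ≈ 3.14°
|L| = 20 · 5.6569 / 73.11 ≈ 1.5475
Gain = 20 log₁₀(1.5475) ≈ 3.79 dB

3.8 dB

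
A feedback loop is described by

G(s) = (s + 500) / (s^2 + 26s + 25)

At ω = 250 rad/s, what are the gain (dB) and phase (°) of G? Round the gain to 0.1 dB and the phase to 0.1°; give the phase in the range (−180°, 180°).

Substitute s = j250:
Numerator: (j250) + 500 = 500 + j250
Denominator: (j250)^2 + 26(j250) + 25 = -62475 + j6500
|N| = √(500² + 250²) ≈ 559.02, ∠N ≈ 26.57°
|D| = √(62475² + 6500²) ≈ 62812, ∠D ≈ 174.06°
|G| = 559.02 / 62812 ≈ 0.0088999
Gain = 20 log₁₀(0.0088999) ≈ -41.01 dB
∠G = 26.57° − 174.06° = -147.49°

-41.0 dB, -147.5°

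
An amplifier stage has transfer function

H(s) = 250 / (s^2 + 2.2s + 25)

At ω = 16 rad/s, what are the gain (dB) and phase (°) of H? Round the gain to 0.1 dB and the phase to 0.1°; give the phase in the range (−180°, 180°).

0.6 dB, -171.3°

At s = jω = j16:
quadratic: (j16)² + 2.2·j16 + 25 = -231 + j35.2 → |·| ≈ 233.67, ∠ ≈ 171.34°
|H| = 250 / 233.67 ≈ 1.0699
Gain = 20 log₁₀(1.0699) ≈ 0.59 dB
∠H = 0.00° − 171.34° = -171.34°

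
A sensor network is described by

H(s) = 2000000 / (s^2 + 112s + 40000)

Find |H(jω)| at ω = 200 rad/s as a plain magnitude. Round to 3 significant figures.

89.3

At s = jω = j200:
quadratic: (j200)² + 112·j200 + 40000 = 0 + j22400 → |·| ≈ 22400, ∠ ≈ 90.00°
|H| = 2000000 / 22400 ≈ 89.286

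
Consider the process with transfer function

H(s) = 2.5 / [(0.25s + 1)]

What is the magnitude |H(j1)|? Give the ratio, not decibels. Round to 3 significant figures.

2.43

At ω = 1 rad/s:
pole (1 + j1·0.25) = 1 + j0.25 → |·| ≈ 1.0308, ∠ ≈ 14.04°
|H| = 2.5 · 1 / (1.0308) ≈ 2.4253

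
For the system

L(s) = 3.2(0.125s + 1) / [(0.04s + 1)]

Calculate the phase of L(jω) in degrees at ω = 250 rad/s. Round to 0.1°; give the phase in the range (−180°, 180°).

At ω = 250 rad/s:
zero (1 + j250·0.125) = 1 + j31.25 → |·| ≈ 31.266, ∠ ≈ 88.17°
pole (1 + j250·0.04) = 1 + j10 → |·| ≈ 10.05, ∠ ≈ 84.29°
∠L = (88.17°) − (84.29°) = 3.88°

3.9°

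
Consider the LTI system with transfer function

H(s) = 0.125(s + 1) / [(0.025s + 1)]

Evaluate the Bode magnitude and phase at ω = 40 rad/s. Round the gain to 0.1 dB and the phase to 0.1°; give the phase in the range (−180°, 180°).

11.0 dB, 43.6°

At ω = 40 rad/s:
zero (1 + j40·1) = 1 + j40 → |·| ≈ 40.012, ∠ ≈ 88.57°
pole (1 + j40·0.025) = 1 + j1 → |·| ≈ 1.4142, ∠ ≈ 45.00°
|H| = 0.125 · 40.012 / (1.4142) ≈ 3.5366
Gain = 20 log₁₀(3.5366) ≈ 10.97 dB
∠H = (88.57°) − (45.00°) = 43.57°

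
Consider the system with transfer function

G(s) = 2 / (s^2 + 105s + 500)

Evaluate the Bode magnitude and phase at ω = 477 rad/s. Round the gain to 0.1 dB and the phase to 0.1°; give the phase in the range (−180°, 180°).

Substitute s = j477:
Numerator: 2 = 2 + j0
Denominator: (j477)^2 + 105(j477) + 500 = -227029 + j50085
|N| = √(2² + 0²) ≈ 2, ∠N ≈ 0.00°
|D| = √(227029² + 50085²) ≈ 2.3249e+05, ∠D ≈ 167.56°
|G| = 2 / 2.3249e+05 ≈ 8.6025e-06
Gain = 20 log₁₀(8.6025e-06) ≈ -101.31 dB
∠G = 0.00° − 167.56° = -167.56°

-101.3 dB, -167.6°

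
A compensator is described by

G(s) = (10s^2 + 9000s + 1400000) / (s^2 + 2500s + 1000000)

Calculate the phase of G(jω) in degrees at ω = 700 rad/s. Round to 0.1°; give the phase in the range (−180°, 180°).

45.3°

Substitute s = j700:
Numerator: 10(j700)^2 + 9000(j700) + 1400000 = -3500000 + j6300000
Denominator: (j700)^2 + 2500(j700) + 1000000 = 510000 + j1750000
|N| = √(3500000² + 6300000²) ≈ 7.2069e+06, ∠N ≈ 119.05°
|D| = √(510000² + 1750000²) ≈ 1.8228e+06, ∠D ≈ 73.75°
∠G = 119.05° − 73.75° = 45.30°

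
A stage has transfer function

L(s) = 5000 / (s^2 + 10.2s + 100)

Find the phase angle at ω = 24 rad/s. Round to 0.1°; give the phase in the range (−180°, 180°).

-152.8°

At s = jω = j24:
quadratic: (j24)² + 10.2·j24 + 100 = -476 + j244.8 → |·| ≈ 535.26, ∠ ≈ 152.78°
∠L = 0.00° − 152.78° = -152.78°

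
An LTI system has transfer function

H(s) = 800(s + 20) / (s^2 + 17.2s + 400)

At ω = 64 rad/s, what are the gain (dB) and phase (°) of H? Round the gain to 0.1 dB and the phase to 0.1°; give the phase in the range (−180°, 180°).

22.9 dB, -90.8°

At s = jω = j64:
zero (s+20): 20 + j64 → |·| = √(20²+64²) = √4496 ≈ 67.052, ∠ = arctan(64/20) ≈ 72.65°
quadratic: (j64)² + 17.2·j64 + 400 = -3696 + j1100.8 → |·| ≈ 3856.4, ∠ ≈ 163.41°
|H| = 800 · 67.052 / 3856.4 ≈ 13.91
Gain = 20 log₁₀(13.91) ≈ 22.87 dB
∠H = 72.65° − 163.41° = -90.76°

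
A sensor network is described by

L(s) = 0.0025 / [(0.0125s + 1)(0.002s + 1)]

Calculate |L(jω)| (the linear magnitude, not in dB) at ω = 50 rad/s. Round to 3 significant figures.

0.00211

At ω = 50 rad/s:
pole (1 + j50·0.0125) = 1 + j0.625 → |·| ≈ 1.1792, ∠ ≈ 32.01°
pole (1 + j50·0.002) = 1 + j0.1 → |·| ≈ 1.005, ∠ ≈ 5.71°
|L| = 0.0025 · 1 / (1.1792 · 1.005) ≈ 0.0021095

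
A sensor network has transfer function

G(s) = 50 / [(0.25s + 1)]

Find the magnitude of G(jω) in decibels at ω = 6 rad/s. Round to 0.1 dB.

28.9 dB

At ω = 6 rad/s:
pole (1 + j6·0.25) = 1 + j1.5 → |·| ≈ 1.8028, ∠ ≈ 56.31°
|G| = 50 · 1 / (1.8028) ≈ 27.735
Gain = 20 log₁₀(27.735) ≈ 28.86 dB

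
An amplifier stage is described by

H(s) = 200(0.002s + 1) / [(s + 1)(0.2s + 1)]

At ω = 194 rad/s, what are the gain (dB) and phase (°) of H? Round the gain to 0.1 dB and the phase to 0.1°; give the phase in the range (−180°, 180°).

-30.9 dB, -157.0°

At ω = 194 rad/s:
zero (1 + j194·0.002) = 1 + j0.388 → |·| ≈ 1.0726, ∠ ≈ 21.21°
pole (1 + j194·1) = 1 + j194 → |·| ≈ 194, ∠ ≈ 89.70°
pole (1 + j194·0.2) = 1 + j38.8 → |·| ≈ 38.813, ∠ ≈ 88.52°
|H| = 200 · 1.0726 / (194 · 38.813) ≈ 0.02849
Gain = 20 log₁₀(0.02849) ≈ -30.91 dB
∠H = (21.21°) − (89.70° + 88.52°) = -157.01°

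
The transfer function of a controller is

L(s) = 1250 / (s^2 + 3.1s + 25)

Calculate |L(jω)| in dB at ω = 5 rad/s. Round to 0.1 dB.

38.1 dB

At s = jω = j5:
quadratic: (j5)² + 3.1·j5 + 25 = 0 + j15.5 → |·| ≈ 15.5, ∠ ≈ 90.00°
|L| = 1250 / 15.5 ≈ 80.645
Gain = 20 log₁₀(80.645) ≈ 38.13 dB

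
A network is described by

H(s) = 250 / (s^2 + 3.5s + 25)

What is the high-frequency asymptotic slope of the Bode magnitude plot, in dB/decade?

-40 dB/decade

Each pole contributes −20 dB/decade at high frequency; each zero contributes +20 dB/decade.
Net: 0 zero(s) − 2 pole(s) → -40 dB/decade.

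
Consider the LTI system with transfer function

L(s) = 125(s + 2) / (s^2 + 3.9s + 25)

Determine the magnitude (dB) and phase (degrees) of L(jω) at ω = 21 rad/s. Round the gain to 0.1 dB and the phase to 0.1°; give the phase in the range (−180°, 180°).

15.9 dB, -84.3°

At s = jω = j21:
zero (s+2): 2 + j21 → |·| = √(2²+21²) = √445 ≈ 21.095, ∠ = arctan(21/2) ≈ 84.56°
quadratic: (j21)² + 3.9·j21 + 25 = -416 + j81.9 → |·| ≈ 423.99, ∠ ≈ 168.86°
|L| = 125 · 21.095 / 423.99 ≈ 6.2192
Gain = 20 log₁₀(6.2192) ≈ 15.87 dB
∠L = 84.56° − 168.86° = -84.30°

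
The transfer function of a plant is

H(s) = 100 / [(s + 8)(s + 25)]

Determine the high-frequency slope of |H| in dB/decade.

-40 dB/decade

Each pole contributes −20 dB/decade at high frequency; each zero contributes +20 dB/decade.
Net: 0 zero(s) − 2 pole(s) → -40 dB/decade.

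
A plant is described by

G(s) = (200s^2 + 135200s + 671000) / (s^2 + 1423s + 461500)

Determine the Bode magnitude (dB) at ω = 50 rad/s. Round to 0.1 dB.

23.3 dB

Substitute s = j50:
Numerator: 200(j50)^2 + 135200(j50) + 671000 = 171000 + j6760000
Denominator: (j50)^2 + 1423(j50) + 461500 = 459000 + j71150
|N| = √(171000² + 6760000²) ≈ 6.7622e+06, ∠N ≈ 88.55°
|D| = √(459000² + 71150²) ≈ 4.6448e+05, ∠D ≈ 8.81°
|G| = 6.7622e+06 / 4.6448e+05 ≈ 14.559
Gain = 20 log₁₀(14.559) ≈ 23.26 dB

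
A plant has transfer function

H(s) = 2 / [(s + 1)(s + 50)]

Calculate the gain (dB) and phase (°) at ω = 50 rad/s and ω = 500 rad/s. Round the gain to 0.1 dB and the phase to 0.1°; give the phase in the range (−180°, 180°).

At s = jω = j50:
pole (s+1): 1 + j50 → |·| = √(1²+50²) = √2501 ≈ 50.01, ∠ = arctan(50/1) ≈ 88.85°
pole (s+50): 50 + j50 → |·| = √(50²+50²) = √5000 ≈ 70.711, ∠ = arctan(50/50) ≈ 45.00°
|H| = 2 / 3536.3 ≈ 0.00056556
Gain = 20 log₁₀(0.00056556) ≈ -64.95 dB
∠H = 0.00° − 133.85° = -133.85°

At s = jω = j500:
pole (s+1): 1 + j500 → |·| = √(1²+500²) = √250001 ≈ 500, ∠ = arctan(500/1) ≈ 89.89°
pole (s+50): 50 + j500 → |·| = √(50²+500²) = √252500 ≈ 502.49, ∠ = arctan(500/50) ≈ 84.29°
|H| = 2 / 2.5124e+05 ≈ 7.9605e-06
Gain = 20 log₁₀(7.9605e-06) ≈ -101.98 dB
∠H = 0.00° − 174.18° = -174.18°

ω = 50: -65.0 dB, -133.9°; ω = 500: -102.0 dB, -174.2°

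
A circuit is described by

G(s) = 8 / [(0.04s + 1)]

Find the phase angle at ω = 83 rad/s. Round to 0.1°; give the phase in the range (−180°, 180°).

At ω = 83 rad/s:
pole (1 + j83·0.04) = 1 + j3.32 → |·| ≈ 3.4673, ∠ ≈ 73.24°
∠G = (0°) − (73.24°) = -73.24°

-73.2°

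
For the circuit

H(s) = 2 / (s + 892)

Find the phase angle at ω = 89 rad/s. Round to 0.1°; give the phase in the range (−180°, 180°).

-5.7°

At s = jω = j89:
pole (s+892): 892 + j89 → |·| = √(892²+89²) = √803585 ≈ 896.43, ∠ = arctan(89/892) ≈ 5.70°
∠H = 0.00° − 5.70° = -5.70°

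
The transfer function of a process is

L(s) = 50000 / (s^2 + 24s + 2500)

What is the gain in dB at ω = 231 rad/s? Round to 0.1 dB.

-0.2 dB

At s = jω = j231:
quadratic: (j231)² + 24·j231 + 2500 = -50861 + j5544 → |·| ≈ 51162, ∠ ≈ 173.78°
|L| = 50000 / 51162 ≈ 0.97729
Gain = 20 log₁₀(0.97729) ≈ -0.20 dB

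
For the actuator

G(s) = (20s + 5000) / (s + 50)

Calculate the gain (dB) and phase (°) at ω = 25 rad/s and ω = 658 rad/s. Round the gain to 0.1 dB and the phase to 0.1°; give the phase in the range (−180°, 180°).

Substitute s = j25:
Numerator: 20(j25) + 5000 = 5000 + j500
Denominator: (j25) + 50 = 50 + j25
|N| = √(5000² + 500²) ≈ 5024.9, ∠N ≈ 5.71°
|D| = √(50² + 25²) ≈ 55.902, ∠D ≈ 26.57°
|G| = 5024.9 / 55.902 ≈ 89.888
Gain = 20 log₁₀(89.888) ≈ 39.07 dB
∠G = 5.71° − 26.57° = -20.86°

Substitute s = j658:
Numerator: 20(j658) + 5000 = 5000 + j13160
Denominator: (j658) + 50 = 50 + j658
|N| = √(5000² + 13160²) ≈ 14078, ∠N ≈ 69.20°
|D| = √(50² + 658²) ≈ 659.9, ∠D ≈ 85.65°
|G| = 14078 / 659.9 ≈ 21.334
Gain = 20 log₁₀(21.334) ≈ 26.58 dB
∠G = 69.20° − 85.65° = -16.45°

ω = 25: 39.1 dB, -20.9°; ω = 658: 26.6 dB, -16.5°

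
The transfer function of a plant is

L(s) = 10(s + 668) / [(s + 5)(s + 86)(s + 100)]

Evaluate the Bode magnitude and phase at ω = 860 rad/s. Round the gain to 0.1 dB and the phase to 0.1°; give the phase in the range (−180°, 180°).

At s = jω = j860:
zero (s+668): 668 + j860 → |·| = √(668²+860²) = √1185824 ≈ 1089, ∠ = arctan(860/668) ≈ 52.16°
pole (s+5): 5 + j860 → |·| = √(5²+860²) = √739625 ≈ 860.01, ∠ = arctan(860/5) ≈ 89.67°
pole (s+86): 86 + j860 → |·| = √(86²+860²) = √746996 ≈ 864.29, ∠ = arctan(860/86) ≈ 84.29°
pole (s+100): 100 + j860 → |·| = √(100²+860²) = √749600 ≈ 865.79, ∠ = arctan(860/100) ≈ 83.37°
|L| = 10 · 1089 / 6.4354e+08 ≈ 1.6922e-05
Gain = 20 log₁₀(1.6922e-05) ≈ -95.43 dB
∠L = 52.16° − 257.33° = -205.17° ≡ 154.83° (principal value)

-95.4 dB, 154.8°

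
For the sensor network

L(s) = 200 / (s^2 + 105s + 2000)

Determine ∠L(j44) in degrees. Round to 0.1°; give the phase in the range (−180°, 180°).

Substitute s = j44:
Numerator: 200 = 200 + j0
Denominator: (j44)^2 + 105(j44) + 2000 = 64 + j4620
|N| = √(200² + 0²) ≈ 200, ∠N ≈ 0.00°
|D| = √(64² + 4620²) ≈ 4620.4, ∠D ≈ 89.21°
∠L = 0.00° − 89.21° = -89.21°

-89.2°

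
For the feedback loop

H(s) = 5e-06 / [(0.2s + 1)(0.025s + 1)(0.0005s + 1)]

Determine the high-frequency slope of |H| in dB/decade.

-60 dB/decade

Each pole contributes −20 dB/decade at high frequency; each zero contributes +20 dB/decade.
Net: 0 zero(s) − 3 pole(s) → -60 dB/decade.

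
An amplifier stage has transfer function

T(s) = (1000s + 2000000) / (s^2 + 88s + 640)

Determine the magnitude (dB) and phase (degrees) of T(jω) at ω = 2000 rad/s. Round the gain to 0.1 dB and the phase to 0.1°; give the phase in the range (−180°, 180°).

Substitute s = j2000:
Numerator: 1000(j2000) + 2000000 = 2000000 + j2000000
Denominator: (j2000)^2 + 88(j2000) + 640 = -3999360 + j176000
|N| = √(2000000² + 2000000²) ≈ 2.8284e+06, ∠N ≈ 45.00°
|D| = √(3999360² + 176000²) ≈ 4.0032e+06, ∠D ≈ 177.48°
|T| = 2.8284e+06 / 4.0032e+06 ≈ 0.70653
Gain = 20 log₁₀(0.70653) ≈ -3.02 dB
∠T = 45.00° − 177.48° = -132.48°

-3.0 dB, -132.5°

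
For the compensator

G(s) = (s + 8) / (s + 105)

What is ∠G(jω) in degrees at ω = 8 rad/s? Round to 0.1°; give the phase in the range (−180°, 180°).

Substitute s = j8:
Numerator: (j8) + 8 = 8 + j8
Denominator: (j8) + 105 = 105 + j8
|N| = √(8² + 8²) ≈ 11.314, ∠N ≈ 45.00°
|D| = √(105² + 8²) ≈ 105.3, ∠D ≈ 4.36°
∠G = 45.00° − 4.36° = 40.64°

40.6°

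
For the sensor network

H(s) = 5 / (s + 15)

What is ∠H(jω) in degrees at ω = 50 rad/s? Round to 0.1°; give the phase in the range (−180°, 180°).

Substitute s = j50:
Numerator: 5 = 5 + j0
Denominator: (j50) + 15 = 15 + j50
|N| = √(5² + 0²) ≈ 5, ∠N ≈ 0.00°
|D| = √(15² + 50²) ≈ 52.202, ∠D ≈ 73.30°
∠H = 0.00° − 73.30° = -73.30°

-73.3°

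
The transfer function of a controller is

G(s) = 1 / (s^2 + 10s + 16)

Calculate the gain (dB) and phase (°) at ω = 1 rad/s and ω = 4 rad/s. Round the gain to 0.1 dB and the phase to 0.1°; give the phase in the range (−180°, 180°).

ω = 1: -25.1 dB, -33.7°; ω = 4: -32.0 dB, -90.0°

Substitute s = j1:
Numerator: 1 = 1 + j0
Denominator: (j1)^2 + 10(j1) + 16 = 15 + j10
|N| = √(1² + 0²) ≈ 1, ∠N ≈ 0.00°
|D| = √(15² + 10²) ≈ 18.028, ∠D ≈ 33.69°
|G| = 1 / 18.028 ≈ 0.055469
Gain = 20 log₁₀(0.055469) ≈ -25.12 dB
∠G = 0.00° − 33.69° = -33.69°

Substitute s = j4:
Numerator: 1 = 1 + j0
Denominator: (j4)^2 + 10(j4) + 16 = 0 + j40
|N| = √(1² + 0²) ≈ 1, ∠N ≈ 0.00°
|D| = √(0² + 40²) ≈ 40, ∠D ≈ 90.00°
|G| = 1 / 40 ≈ 0.025
Gain = 20 log₁₀(0.025) ≈ -32.04 dB
∠G = 0.00° − 90.00° = -90.00°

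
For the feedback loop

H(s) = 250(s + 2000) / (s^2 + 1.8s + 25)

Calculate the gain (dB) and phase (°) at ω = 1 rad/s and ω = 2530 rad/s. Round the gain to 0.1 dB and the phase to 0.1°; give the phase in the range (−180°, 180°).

ω = 1: 86.4 dB, -4.3°; ω = 2530: -18.0 dB, -128.3°

At s = jω = j1:
zero (s+2000): 2000 + j1 → |·| = √(2000²+1²) = √4000001 ≈ 2000, ∠ = arctan(1/2000) ≈ 0.03°
quadratic: (j1)² + 1.8·j1 + 25 = 24 + j1.8 → |·| ≈ 24.067, ∠ ≈ 4.29°
|H| = 250 · 2000 / 24.067 ≈ 20775
Gain = 20 log₁₀(20775) ≈ 86.35 dB
∠H = 0.03° − 4.29° = -4.26°

At s = jω = j2530:
zero (s+2000): 2000 + j2530 → |·| = √(2000²+2530²) = √10400900 ≈ 3225, ∠ = arctan(2530/2000) ≈ 51.67°
quadratic: (j2530)² + 1.8·j2530 + 25 = -6400875 + j4554 → |·| ≈ 6.4009e+06, ∠ ≈ 179.96°
|H| = 250 · 3225 / 6.4009e+06 ≈ 0.12596
Gain = 20 log₁₀(0.12596) ≈ -18.00 dB
∠H = 51.67° − 179.96° = -128.29°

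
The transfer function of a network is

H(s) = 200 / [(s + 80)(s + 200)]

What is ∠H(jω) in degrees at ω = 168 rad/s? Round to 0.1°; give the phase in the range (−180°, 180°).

At s = jω = j168:
pole (s+80): 80 + j168 → |·| = √(80²+168²) = √34624 ≈ 186.08, ∠ = arctan(168/80) ≈ 64.54°
pole (s+200): 200 + j168 → |·| = √(200²+168²) = √68224 ≈ 261.2, ∠ = arctan(168/200) ≈ 40.03°
∠H = 0.00° − 104.57° = -104.57°

-104.6°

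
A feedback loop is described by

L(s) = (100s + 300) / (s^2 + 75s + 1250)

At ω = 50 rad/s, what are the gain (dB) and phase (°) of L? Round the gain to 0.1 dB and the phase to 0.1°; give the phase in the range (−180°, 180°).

Substitute s = j50:
Numerator: 100(j50) + 300 = 300 + j5000
Denominator: (j50)^2 + 75(j50) + 1250 = -1250 + j3750
|N| = √(300² + 5000²) ≈ 5009, ∠N ≈ 86.57°
|D| = √(1250² + 3750²) ≈ 3952.8, ∠D ≈ 108.43°
|L| = 5009 / 3952.8 ≈ 1.2672
Gain = 20 log₁₀(1.2672) ≈ 2.06 dB
∠L = 86.57° − 108.43° = -21.86°

2.1 dB, -21.9°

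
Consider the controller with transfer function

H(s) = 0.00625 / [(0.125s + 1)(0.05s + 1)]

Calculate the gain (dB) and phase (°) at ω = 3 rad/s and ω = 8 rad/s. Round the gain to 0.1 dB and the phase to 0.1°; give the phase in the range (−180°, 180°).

ω = 3: -44.8 dB, -29.1°; ω = 8: -47.7 dB, -66.8°

At ω = 3 rad/s:
pole (1 + j3·0.125) = 1 + j0.375 → |·| ≈ 1.068, ∠ ≈ 20.56°
pole (1 + j3·0.05) = 1 + j0.15 → |·| ≈ 1.0112, ∠ ≈ 8.53°
|H| = 0.00625 · 1 / (1.068 · 1.0112) ≈ 0.0057872
Gain = 20 log₁₀(0.0057872) ≈ -44.75 dB
∠H = (0°) − (20.56° + 8.53°) = -29.09°

At ω = 8 rad/s:
pole (1 + j8·0.125) = 1 + j1 → |·| ≈ 1.4142, ∠ ≈ 45.00°
pole (1 + j8·0.05) = 1 + j0.4 → |·| ≈ 1.077, ∠ ≈ 21.80°
|H| = 0.00625 · 1 / (1.4142 · 1.077) ≈ 0.0041035
Gain = 20 log₁₀(0.0041035) ≈ -47.74 dB
∠H = (0°) − (45.00° + 21.80°) = -66.80°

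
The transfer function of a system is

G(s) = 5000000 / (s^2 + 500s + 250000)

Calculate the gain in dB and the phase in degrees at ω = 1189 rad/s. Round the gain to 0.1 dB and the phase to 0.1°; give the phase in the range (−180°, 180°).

At s = jω = j1189:
quadratic: (j1189)² + 500·j1189 + 250000 = -1163721 + j594500 → |·| ≈ 1.3068e+06, ∠ ≈ 152.94°
|G| = 5000000 / 1.3068e+06 ≈ 3.8261
Gain = 20 log₁₀(3.8261) ≈ 11.66 dB
∠G = 0.00° − 152.94° = -152.94°

11.7 dB, -152.9°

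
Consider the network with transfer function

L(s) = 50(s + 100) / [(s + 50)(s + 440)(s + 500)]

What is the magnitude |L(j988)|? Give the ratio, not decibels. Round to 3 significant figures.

At s = jω = j988:
zero (s+100): 100 + j988 → |·| = √(100²+988²) = √986144 ≈ 993.05, ∠ = arctan(988/100) ≈ 84.22°
pole (s+50): 50 + j988 → |·| = √(50²+988²) = √978644 ≈ 989.26, ∠ = arctan(988/50) ≈ 87.10°
pole (s+440): 440 + j988 → |·| = √(440²+988²) = √1169744 ≈ 1081.5, ∠ = arctan(988/440) ≈ 65.99°
pole (s+500): 500 + j988 → |·| = √(500²+988²) = √1226144 ≈ 1107.3, ∠ = arctan(988/500) ≈ 63.16°
|L| = 50 · 993.05 / 1.1847e+09 ≈ 4.1911e-05

4.19e-05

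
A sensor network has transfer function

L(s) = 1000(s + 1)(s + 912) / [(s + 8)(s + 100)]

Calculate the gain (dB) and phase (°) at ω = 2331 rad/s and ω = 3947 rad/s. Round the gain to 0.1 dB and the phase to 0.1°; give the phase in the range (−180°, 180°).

At s = jω = j2331:
zero (s+1): 1 + j2331 → |·| = √(1²+2331²) = √5433562 ≈ 2331, ∠ = arctan(2331/1) ≈ 89.98°
zero (s+912): 912 + j2331 → |·| = √(912²+2331²) = √6265305 ≈ 2503.1, ∠ = arctan(2331/912) ≈ 68.63°
pole (s+8): 8 + j2331 → |·| = √(8²+2331²) = √5433625 ≈ 2331, ∠ = arctan(2331/8) ≈ 89.80°
pole (s+100): 100 + j2331 → |·| = √(100²+2331²) = √5443561 ≈ 2333.1, ∠ = arctan(2331/100) ≈ 87.54°
|L| = 1000 · 5.8347e+06 / 5.4385e+06 ≈ 1072.9
Gain = 20 log₁₀(1072.9) ≈ 60.61 dB
∠L = 158.61° − 177.34° = -18.73°

At s = jω = j3947:
zero (s+1): 1 + j3947 → |·| = √(1²+3947²) = √15578810 ≈ 3947, ∠ = arctan(3947/1) ≈ 89.99°
zero (s+912): 912 + j3947 → |·| = √(912²+3947²) = √16410553 ≈ 4051, ∠ = arctan(3947/912) ≈ 76.99°
pole (s+8): 8 + j3947 → |·| = √(8²+3947²) = √15578873 ≈ 3947, ∠ = arctan(3947/8) ≈ 89.88°
pole (s+100): 100 + j3947 → |·| = √(100²+3947²) = √15588809 ≈ 3948.3, ∠ = arctan(3947/100) ≈ 88.55°
|L| = 1000 · 1.5989e+07 / 1.5584e+07 ≈ 1026
Gain = 20 log₁₀(1026) ≈ 60.22 dB
∠L = 166.98° − 178.43° = -11.45°

ω = 2331: 60.6 dB, -18.7°; ω = 3947: 60.2 dB, -11.5°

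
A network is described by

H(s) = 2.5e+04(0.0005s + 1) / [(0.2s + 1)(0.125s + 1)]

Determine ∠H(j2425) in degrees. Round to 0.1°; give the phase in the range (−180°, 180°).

At ω = 2425 rad/s:
zero (1 + j2425·0.0005) = 1 + j1.2125 → |·| ≈ 1.5717, ∠ ≈ 50.49°
pole (1 + j2425·0.2) = 1 + j485 → |·| ≈ 485, ∠ ≈ 89.88°
pole (1 + j2425·0.125) = 1 + j303.125 → |·| ≈ 303.13, ∠ ≈ 89.81°
∠H = (50.49°) − (89.88° + 89.81°) = -129.20°

-129.2°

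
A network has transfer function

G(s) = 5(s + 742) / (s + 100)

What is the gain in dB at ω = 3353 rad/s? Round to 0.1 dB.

At s = jω = j3353:
zero (s+742): 742 + j3353 → |·| = √(742²+3353²) = √11793173 ≈ 3434.1, ∠ = arctan(3353/742) ≈ 77.52°
pole (s+100): 100 + j3353 → |·| = √(100²+3353²) = √11252609 ≈ 3354.5, ∠ = arctan(3353/100) ≈ 88.29°
|G| = 5 · 3434.1 / 3354.5 ≈ 5.1186
Gain = 20 log₁₀(5.1186) ≈ 14.18 dB

14.2 dB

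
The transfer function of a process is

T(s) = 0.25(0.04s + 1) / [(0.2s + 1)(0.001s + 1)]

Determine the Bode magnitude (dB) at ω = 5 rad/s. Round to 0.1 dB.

-14.9 dB

At ω = 5 rad/s:
zero (1 + j5·0.04) = 1 + j0.2 → |·| ≈ 1.0198, ∠ ≈ 11.31°
pole (1 + j5·0.2) = 1 + j1 → |·| ≈ 1.4142, ∠ ≈ 45.00°
pole (1 + j5·0.001) = 1 + j0.005 → |·| ≈ 1, ∠ ≈ 0.29°
|T| = 0.25 · 1.0198 / (1.4142 · 1) ≈ 0.18028
Gain = 20 log₁₀(0.18028) ≈ -14.88 dB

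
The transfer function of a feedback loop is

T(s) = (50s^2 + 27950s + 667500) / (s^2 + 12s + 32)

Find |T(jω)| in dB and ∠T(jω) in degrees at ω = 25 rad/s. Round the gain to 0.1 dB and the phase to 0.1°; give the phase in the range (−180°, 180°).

63.1 dB, -105.5°

Substitute s = j25:
Numerator: 50(j25)^2 + 27950(j25) + 667500 = 636250 + j698750
Denominator: (j25)^2 + 12(j25) + 32 = -593 + j300
|N| = √(636250² + 698750²) ≈ 9.4502e+05, ∠N ≈ 47.68°
|D| = √(593² + 300²) ≈ 664.57, ∠D ≈ 153.17°
|T| = 9.4502e+05 / 664.57 ≈ 1422
Gain = 20 log₁₀(1422) ≈ 63.06 dB
∠T = 47.68° − 153.17° = -105.49°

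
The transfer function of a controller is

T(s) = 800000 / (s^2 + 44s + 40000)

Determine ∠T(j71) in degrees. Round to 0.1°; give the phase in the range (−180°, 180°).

At s = jω = j71:
quadratic: (j71)² + 44·j71 + 40000 = 34959 + j3124 → |·| ≈ 35098, ∠ ≈ 5.11°
∠T = 0.00° − 5.11° = -5.11°

-5.1°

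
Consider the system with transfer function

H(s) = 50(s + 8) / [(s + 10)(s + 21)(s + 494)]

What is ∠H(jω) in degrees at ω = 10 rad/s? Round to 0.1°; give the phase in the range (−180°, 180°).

At s = jω = j10:
zero (s+8): 8 + j10 → |·| = √(8²+10²) = √164 ≈ 12.806, ∠ = arctan(10/8) ≈ 51.34°
pole (s+10): 10 + j10 → |·| = √(10²+10²) = √200 ≈ 14.142, ∠ = arctan(10/10) ≈ 45.00°
pole (s+21): 21 + j10 → |·| = √(21²+10²) = √541 ≈ 23.259, ∠ = arctan(10/21) ≈ 25.46°
pole (s+494): 494 + j10 → |·| = √(494²+10²) = √244136 ≈ 494.1, ∠ = arctan(10/494) ≈ 1.16°
∠H = 51.34° − 71.62° = -20.28°

-20.3°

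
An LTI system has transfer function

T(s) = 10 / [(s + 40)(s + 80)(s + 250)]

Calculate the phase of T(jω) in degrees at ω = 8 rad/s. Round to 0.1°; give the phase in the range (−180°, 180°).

At s = jω = j8:
pole (s+40): 40 + j8 → |·| = √(40²+8²) = √1664 ≈ 40.792, ∠ = arctan(8/40) ≈ 11.31°
pole (s+80): 80 + j8 → |·| = √(80²+8²) = √6464 ≈ 80.399, ∠ = arctan(8/80) ≈ 5.71°
pole (s+250): 250 + j8 → |·| = √(250²+8²) = √62564 ≈ 250.13, ∠ = arctan(8/250) ≈ 1.83°
∠T = 0.00° − 18.85° = -18.85°

-18.9°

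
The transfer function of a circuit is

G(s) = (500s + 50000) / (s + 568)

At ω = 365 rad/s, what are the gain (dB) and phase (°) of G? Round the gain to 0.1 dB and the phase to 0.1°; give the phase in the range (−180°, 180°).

49.0 dB, 42.0°

Substitute s = j365:
Numerator: 500(j365) + 50000 = 50000 + j182500
Denominator: (j365) + 568 = 568 + j365
|N| = √(50000² + 182500²) ≈ 1.8923e+05, ∠N ≈ 74.68°
|D| = √(568² + 365²) ≈ 675.17, ∠D ≈ 32.73°
|G| = 1.8923e+05 / 675.17 ≈ 280.27
Gain = 20 log₁₀(280.27) ≈ 48.95 dB
∠G = 74.68° − 32.73° = 41.95°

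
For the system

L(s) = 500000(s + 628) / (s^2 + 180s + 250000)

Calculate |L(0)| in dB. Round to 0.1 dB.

L(0) = 500000·628 / 250000 = 1256
20 log₁₀(1256) ≈ 61.98 dB

62.0 dB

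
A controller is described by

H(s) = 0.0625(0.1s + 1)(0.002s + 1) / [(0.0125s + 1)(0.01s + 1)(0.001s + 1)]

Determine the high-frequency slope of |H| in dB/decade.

Each pole contributes −20 dB/decade at high frequency; each zero contributes +20 dB/decade.
Net: 2 zero(s) − 3 pole(s) → -20 dB/decade.

-20 dB/decade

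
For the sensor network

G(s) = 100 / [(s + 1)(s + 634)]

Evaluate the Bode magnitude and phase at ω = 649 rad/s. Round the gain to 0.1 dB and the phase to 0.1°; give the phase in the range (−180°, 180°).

At s = jω = j649:
pole (s+1): 1 + j649 → |·| = √(1²+649²) = √421202 ≈ 649, ∠ = arctan(649/1) ≈ 89.91°
pole (s+634): 634 + j649 → |·| = √(634²+649²) = √823157 ≈ 907.28, ∠ = arctan(649/634) ≈ 45.67°
|G| = 100 / 5.8882e+05 ≈ 0.00016983
Gain = 20 log₁₀(0.00016983) ≈ -75.40 dB
∠G = 0.00° − 135.58° = -135.58°

-75.4 dB, -135.6°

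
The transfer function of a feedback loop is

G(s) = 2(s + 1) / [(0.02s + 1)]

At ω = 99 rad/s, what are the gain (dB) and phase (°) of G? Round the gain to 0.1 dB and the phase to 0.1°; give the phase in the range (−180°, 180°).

At ω = 99 rad/s:
zero (1 + j99·1) = 1 + j99 → |·| ≈ 99.005, ∠ ≈ 89.42°
pole (1 + j99·0.02) = 1 + j1.98 → |·| ≈ 2.2182, ∠ ≈ 63.20°
|G| = 2 · 99.005 / (2.2182) ≈ 89.266
Gain = 20 log₁₀(89.266) ≈ 39.01 dB
∠G = (89.42°) − (63.20°) = 26.22°

39.0 dB, 26.2°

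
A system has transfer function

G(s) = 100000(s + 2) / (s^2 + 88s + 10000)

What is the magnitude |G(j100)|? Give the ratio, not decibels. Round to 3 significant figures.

At s = jω = j100:
zero (s+2): 2 + j100 → |·| = √(2²+100²) = √10004 ≈ 100.02, ∠ = arctan(100/2) ≈ 88.85°
quadratic: (j100)² + 88·j100 + 10000 = 0 + j8800 → |·| ≈ 8800, ∠ ≈ 90.00°
|G| = 100000 · 100.02 / 8800 ≈ 1136.6

1.14e+03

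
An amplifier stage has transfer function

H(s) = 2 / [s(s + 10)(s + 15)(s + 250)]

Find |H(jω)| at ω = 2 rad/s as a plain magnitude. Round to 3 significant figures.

At s = jω = j2:
pole (s+10): 10 + j2 → |·| = √(10²+2²) = √104 ≈ 10.198, ∠ = arctan(2/10) ≈ 11.31°
pole (s+15): 15 + j2 → |·| = √(15²+2²) = √229 ≈ 15.133, ∠ = arctan(2/15) ≈ 7.59°
pole (s+250): 250 + j2 → |·| = √(250²+2²) = √62504 ≈ 250.01, ∠ = arctan(2/250) ≈ 0.46°
pole at origin: |s| = 2, ∠ = 90.00° (in denominator)
|H| = 2 / 77166 ≈ 2.5918e-05

2.59e-05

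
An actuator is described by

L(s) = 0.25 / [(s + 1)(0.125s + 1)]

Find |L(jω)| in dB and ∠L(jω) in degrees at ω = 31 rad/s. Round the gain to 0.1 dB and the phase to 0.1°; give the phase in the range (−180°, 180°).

-53.9 dB, -163.7°

At ω = 31 rad/s:
pole (1 + j31·1) = 1 + j31 → |·| ≈ 31.016, ∠ ≈ 88.15°
pole (1 + j31·0.125) = 1 + j3.875 → |·| ≈ 4.002, ∠ ≈ 75.53°
|L| = 0.25 · 1 / (31.016 · 4.002) ≈ 0.0020141
Gain = 20 log₁₀(0.0020141) ≈ -53.92 dB
∠L = (0°) − (88.15° + 75.53°) = -163.68°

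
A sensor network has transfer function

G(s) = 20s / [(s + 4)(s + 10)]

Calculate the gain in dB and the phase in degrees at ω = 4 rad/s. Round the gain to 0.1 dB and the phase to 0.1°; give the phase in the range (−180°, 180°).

At s = jω = j4:
zero at origin: s = j4 → |·| = 4, ∠ = 90.00°
pole (s+4): 4 + j4 → |·| = √(4²+4²) = √32 ≈ 5.6569, ∠ = arctan(4/4) ≈ 45.00°
pole (s+10): 10 + j4 → |·| = √(10²+4²) = √116 ≈ 10.77, ∠ = arctan(4/10) ≈ 21.80°
|G| = 20 · 4 / 60.925 ≈ 1.3131
Gain = 20 log₁₀(1.3131) ≈ 2.37 dB
∠G = 90.00° − 66.80° = 23.20°

2.4 dB, 23.2°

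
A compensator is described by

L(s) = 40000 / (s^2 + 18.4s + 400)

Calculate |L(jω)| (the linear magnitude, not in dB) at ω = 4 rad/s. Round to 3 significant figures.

At s = jω = j4:
quadratic: (j4)² + 18.4·j4 + 400 = 384 + j73.6 → |·| ≈ 390.99, ∠ ≈ 10.85°
|L| = 40000 / 390.99 ≈ 102.3

102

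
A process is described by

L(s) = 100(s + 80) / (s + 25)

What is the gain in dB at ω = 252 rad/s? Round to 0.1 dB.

At s = jω = j252:
zero (s+80): 80 + j252 → |·| = √(80²+252²) = √69904 ≈ 264.39, ∠ = arctan(252/80) ≈ 72.39°
pole (s+25): 25 + j252 → |·| = √(25²+252²) = √64129 ≈ 253.24, ∠ = arctan(252/25) ≈ 84.33°
|L| = 100 · 264.39 / 253.24 ≈ 104.4
Gain = 20 log₁₀(104.4) ≈ 40.37 dB

40.4 dB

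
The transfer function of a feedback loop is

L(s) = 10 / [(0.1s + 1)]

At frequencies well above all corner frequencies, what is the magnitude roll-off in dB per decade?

-20 dB/decade

Each pole contributes −20 dB/decade at high frequency; each zero contributes +20 dB/decade.
Net: 0 zero(s) − 1 pole(s) → -20 dB/decade.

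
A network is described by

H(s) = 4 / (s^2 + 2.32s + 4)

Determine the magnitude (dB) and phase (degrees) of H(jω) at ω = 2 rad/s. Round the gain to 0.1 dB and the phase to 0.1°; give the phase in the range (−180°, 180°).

At s = jω = j2:
quadratic: (j2)² + 2.32·j2 + 4 = 0 + j4.64 → |·| ≈ 4.64, ∠ ≈ 90.00°
|H| = 4 / 4.64 ≈ 0.86207
Gain = 20 log₁₀(0.86207) ≈ -1.29 dB
∠H = 0.00° − 90.00° = -90.00°

-1.3 dB, -90.0°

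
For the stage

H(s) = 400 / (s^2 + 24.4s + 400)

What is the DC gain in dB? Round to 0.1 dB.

H(0) = 400 / 400 = 1
20 log₁₀(1) ≈ 0.00 dB

0.0 dB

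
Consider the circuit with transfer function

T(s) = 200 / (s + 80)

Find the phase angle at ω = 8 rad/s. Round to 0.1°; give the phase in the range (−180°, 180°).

Substitute s = j8:
Numerator: 200 = 200 + j0
Denominator: (j8) + 80 = 80 + j8
|N| = √(200² + 0²) ≈ 200, ∠N ≈ 0.00°
|D| = √(80² + 8²) ≈ 80.399, ∠D ≈ 5.71°
∠T = 0.00° − 5.71° = -5.71°

-5.7°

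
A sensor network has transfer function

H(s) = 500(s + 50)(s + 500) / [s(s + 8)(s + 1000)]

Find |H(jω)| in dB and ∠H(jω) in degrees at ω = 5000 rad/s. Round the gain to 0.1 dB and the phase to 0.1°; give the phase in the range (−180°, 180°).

At s = jω = j5000:
zero (s+50): 50 + j5000 → |·| = √(50²+5000²) = √25002500 ≈ 5000.2, ∠ = arctan(5000/50) ≈ 89.43°
zero (s+500): 500 + j5000 → |·| = √(500²+5000²) = √25250000 ≈ 5024.9, ∠ = arctan(5000/500) ≈ 84.29°
pole (s+8): 8 + j5000 → |·| = √(8²+5000²) = √25000064 ≈ 5000, ∠ = arctan(5000/8) ≈ 89.91°
pole (s+1000): 1000 + j5000 → |·| = √(1000²+5000²) = √26000000 ≈ 5099, ∠ = arctan(5000/1000) ≈ 78.69°
pole at origin: |s| = 5000, ∠ = 90.00° (in denominator)
|H| = 500 · 2.5126e+07 / 1.2748e+11 ≈ 0.098549
Gain = 20 log₁₀(0.098549) ≈ -20.13 dB
∠H = 173.72° − 258.60° = -84.88°

-20.1 dB, -84.9°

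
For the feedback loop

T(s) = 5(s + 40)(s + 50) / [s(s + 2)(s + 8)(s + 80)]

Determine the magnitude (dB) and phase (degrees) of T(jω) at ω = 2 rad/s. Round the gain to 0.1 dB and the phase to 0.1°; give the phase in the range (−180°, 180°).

8.6 dB, -145.3°

At s = jω = j2:
zero (s+40): 40 + j2 → |·| = √(40²+2²) = √1604 ≈ 40.05, ∠ = arctan(2/40) ≈ 2.86°
zero (s+50): 50 + j2 → |·| = √(50²+2²) = √2504 ≈ 50.04, ∠ = arctan(2/50) ≈ 2.29°
pole (s+2): 2 + j2 → |·| = √(2²+2²) = √8 ≈ 2.8284, ∠ = arctan(2/2) ≈ 45.00°
pole (s+8): 8 + j2 → |·| = √(8²+2²) = √68 ≈ 8.2462, ∠ = arctan(2/8) ≈ 14.04°
pole (s+80): 80 + j2 → |·| = √(80²+2²) = √6404 ≈ 80.025, ∠ = arctan(2/80) ≈ 1.43°
pole at origin: |s| = 2, ∠ = 90.00° (in denominator)
|T| = 5 · 2004.1 / 3732.9 ≈ 2.6844
Gain = 20 log₁₀(2.6844) ≈ 8.58 dB
∠T = 5.15° − 150.47° = -145.32°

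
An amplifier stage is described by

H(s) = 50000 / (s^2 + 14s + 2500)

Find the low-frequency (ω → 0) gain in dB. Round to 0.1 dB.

26.0 dB

H(0) = 50000 / 2500 = 20
20 log₁₀(20) ≈ 26.02 dB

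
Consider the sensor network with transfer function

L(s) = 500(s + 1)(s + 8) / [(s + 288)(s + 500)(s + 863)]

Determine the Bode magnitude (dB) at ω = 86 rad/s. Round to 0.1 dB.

-31.0 dB

At s = jω = j86:
zero (s+1): 1 + j86 → |·| = √(1²+86²) = √7397 ≈ 86.006, ∠ = arctan(86/1) ≈ 89.33°
zero (s+8): 8 + j86 → |·| = √(8²+86²) = √7460 ≈ 86.371, ∠ = arctan(86/8) ≈ 84.69°
pole (s+288): 288 + j86 → |·| = √(288²+86²) = √90340 ≈ 300.57, ∠ = arctan(86/288) ≈ 16.63°
pole (s+500): 500 + j86 → |·| = √(500²+86²) = √257396 ≈ 507.34, ∠ = arctan(86/500) ≈ 9.76°
pole (s+863): 863 + j86 → |·| = √(863²+86²) = √752165 ≈ 867.27, ∠ = arctan(86/863) ≈ 5.69°
|L| = 500 · 7428.4 / 1.3225e+08 ≈ 0.028085
Gain = 20 log₁₀(0.028085) ≈ -31.03 dB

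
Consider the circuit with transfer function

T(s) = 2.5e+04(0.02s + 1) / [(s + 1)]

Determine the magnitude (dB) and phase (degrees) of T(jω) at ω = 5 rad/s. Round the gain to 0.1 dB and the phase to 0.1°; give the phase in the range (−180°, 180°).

73.9 dB, -73.0°

At ω = 5 rad/s:
zero (1 + j5·0.02) = 1 + j0.1 → |·| ≈ 1.005, ∠ ≈ 5.71°
pole (1 + j5·1) = 1 + j5 → |·| ≈ 5.099, ∠ ≈ 78.69°
|T| = 2.5e+04 · 1.005 / (5.099) ≈ 4927.4
Gain = 20 log₁₀(4927.4) ≈ 73.85 dB
∠T = (5.71°) − (78.69°) = -72.98°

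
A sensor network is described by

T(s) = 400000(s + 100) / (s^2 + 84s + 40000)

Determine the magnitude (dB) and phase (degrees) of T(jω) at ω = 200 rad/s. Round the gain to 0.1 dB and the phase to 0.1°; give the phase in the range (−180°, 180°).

At s = jω = j200:
zero (s+100): 100 + j200 → |·| = √(100²+200²) = √50000 ≈ 223.61, ∠ = arctan(200/100) ≈ 63.43°
quadratic: (j200)² + 84·j200 + 40000 = 0 + j16800 → |·| ≈ 16800, ∠ ≈ 90.00°
|T| = 400000 · 223.61 / 16800 ≈ 5324
Gain = 20 log₁₀(5324) ≈ 74.52 dB
∠T = 63.43° − 90.00° = -26.57°

74.5 dB, -26.6°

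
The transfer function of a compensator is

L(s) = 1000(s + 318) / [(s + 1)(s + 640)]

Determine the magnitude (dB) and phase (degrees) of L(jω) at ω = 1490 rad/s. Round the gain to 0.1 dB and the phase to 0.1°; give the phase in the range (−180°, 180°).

-4.0 dB, -78.8°

At s = jω = j1490:
zero (s+318): 318 + j1490 → |·| = √(318²+1490²) = √2321224 ≈ 1523.6, ∠ = arctan(1490/318) ≈ 77.95°
pole (s+1): 1 + j1490 → |·| = √(1²+1490²) = √2220101 ≈ 1490, ∠ = arctan(1490/1) ≈ 89.96°
pole (s+640): 640 + j1490 → |·| = √(640²+1490²) = √2629700 ≈ 1621.6, ∠ = arctan(1490/640) ≈ 66.76°
|L| = 1000 · 1523.6 / 2.4162e+06 ≈ 0.63058
Gain = 20 log₁₀(0.63058) ≈ -4.01 dB
∠L = 77.95° − 156.72° = -78.77°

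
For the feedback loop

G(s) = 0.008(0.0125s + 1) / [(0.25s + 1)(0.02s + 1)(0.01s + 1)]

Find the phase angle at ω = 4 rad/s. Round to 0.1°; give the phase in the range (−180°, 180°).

-49.0°

At ω = 4 rad/s:
zero (1 + j4·0.0125) = 1 + j0.05 → |·| ≈ 1.0012, ∠ ≈ 2.86°
pole (1 + j4·0.25) = 1 + j1 → |·| ≈ 1.4142, ∠ ≈ 45.00°
pole (1 + j4·0.02) = 1 + j0.08 → |·| ≈ 1.0032, ∠ ≈ 4.57°
pole (1 + j4·0.01) = 1 + j0.04 → |·| ≈ 1.0008, ∠ ≈ 2.29°
∠G = (2.86°) − (45.00° + 4.57° + 2.29°) = -49.00°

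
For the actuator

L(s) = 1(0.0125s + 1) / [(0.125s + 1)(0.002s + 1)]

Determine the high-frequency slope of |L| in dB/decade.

Each pole contributes −20 dB/decade at high frequency; each zero contributes +20 dB/decade.
Net: 1 zero(s) − 2 pole(s) → -20 dB/decade.

-20 dB/decade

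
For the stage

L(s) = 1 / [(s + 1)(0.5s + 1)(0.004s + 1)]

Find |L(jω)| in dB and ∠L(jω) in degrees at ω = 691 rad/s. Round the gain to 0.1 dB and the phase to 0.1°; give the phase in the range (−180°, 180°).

-116.9 dB, 110.1°

At ω = 691 rad/s:
pole (1 + j691·1) = 1 + j691 → |·| ≈ 691, ∠ ≈ 89.92°
pole (1 + j691·0.5) = 1 + j345.5 → |·| ≈ 345.5, ∠ ≈ 89.83°
pole (1 + j691·0.004) = 1 + j2.764 → |·| ≈ 2.9393, ∠ ≈ 70.11°
|L| = 1 · 1 / (691 · 345.5 · 2.9393) ≈ 1.425e-06
Gain = 20 log₁₀(1.425e-06) ≈ -116.92 dB
∠L = (0°) − (89.92° + 89.83° + 70.11°) = -249.86° ≡ 110.14° (principal value)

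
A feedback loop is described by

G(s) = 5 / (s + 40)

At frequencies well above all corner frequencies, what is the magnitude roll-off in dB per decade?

-20 dB/decade

Each pole contributes −20 dB/decade at high frequency; each zero contributes +20 dB/decade.
Net: 0 zero(s) − 1 pole(s) → -20 dB/decade.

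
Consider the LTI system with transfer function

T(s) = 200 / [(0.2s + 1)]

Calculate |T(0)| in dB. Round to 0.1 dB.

46.0 dB

T(0) = 200 · 1 / 1 = 200
20 log₁₀(200) ≈ 46.02 dB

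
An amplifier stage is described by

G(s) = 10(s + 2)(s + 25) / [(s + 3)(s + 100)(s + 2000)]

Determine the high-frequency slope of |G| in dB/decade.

-20 dB/decade

Each pole contributes −20 dB/decade at high frequency; each zero contributes +20 dB/decade.
Net: 2 zero(s) − 3 pole(s) → -20 dB/decade.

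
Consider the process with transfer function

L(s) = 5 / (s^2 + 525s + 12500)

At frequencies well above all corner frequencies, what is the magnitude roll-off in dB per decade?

-40 dB/decade

Each pole contributes −20 dB/decade at high frequency; each zero contributes +20 dB/decade.
Net: 0 zero(s) − 2 pole(s) → -40 dB/decade.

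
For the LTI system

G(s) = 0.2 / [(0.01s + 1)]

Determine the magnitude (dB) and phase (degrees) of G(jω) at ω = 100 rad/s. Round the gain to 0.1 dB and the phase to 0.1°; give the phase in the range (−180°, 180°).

At ω = 100 rad/s:
pole (1 + j100·0.01) = 1 + j1 → |·| ≈ 1.4142, ∠ ≈ 45.00°
|G| = 0.2 · 1 / (1.4142) ≈ 0.14142
Gain = 20 log₁₀(0.14142) ≈ -16.99 dB
∠G = (0°) − (45.00°) = -45.00°

-17.0 dB, -45.0°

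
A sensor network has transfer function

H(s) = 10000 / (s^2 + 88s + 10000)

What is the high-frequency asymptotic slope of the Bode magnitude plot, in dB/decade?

Each pole contributes −20 dB/decade at high frequency; each zero contributes +20 dB/decade.
Net: 0 zero(s) − 2 pole(s) → -40 dB/decade.

-40 dB/decade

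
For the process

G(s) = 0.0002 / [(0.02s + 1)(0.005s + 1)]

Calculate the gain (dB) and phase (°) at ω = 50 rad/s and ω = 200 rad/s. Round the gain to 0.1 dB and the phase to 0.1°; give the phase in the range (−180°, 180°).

ω = 50: -77.3 dB, -59.0°; ω = 200: -89.3 dB, -121.0°

At ω = 50 rad/s:
pole (1 + j50·0.02) = 1 + j1 → |·| ≈ 1.4142, ∠ ≈ 45.00°
pole (1 + j50·0.005) = 1 + j0.25 → |·| ≈ 1.0308, ∠ ≈ 14.04°
|G| = 0.0002 · 1 / (1.4142 · 1.0308) ≈ 0.0001372
Gain = 20 log₁₀(0.0001372) ≈ -77.25 dB
∠G = (0°) − (45.00° + 14.04°) = -59.04°

At ω = 200 rad/s:
pole (1 + j200·0.02) = 1 + j4 → |·| ≈ 4.1231, ∠ ≈ 75.96°
pole (1 + j200·0.005) = 1 + j1 → |·| ≈ 1.4142, ∠ ≈ 45.00°
|G| = 0.0002 · 1 / (4.1231 · 1.4142) ≈ 3.43e-05
Gain = 20 log₁₀(3.43e-05) ≈ -89.29 dB
∠G = (0°) − (75.96° + 45.00°) = -120.96°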